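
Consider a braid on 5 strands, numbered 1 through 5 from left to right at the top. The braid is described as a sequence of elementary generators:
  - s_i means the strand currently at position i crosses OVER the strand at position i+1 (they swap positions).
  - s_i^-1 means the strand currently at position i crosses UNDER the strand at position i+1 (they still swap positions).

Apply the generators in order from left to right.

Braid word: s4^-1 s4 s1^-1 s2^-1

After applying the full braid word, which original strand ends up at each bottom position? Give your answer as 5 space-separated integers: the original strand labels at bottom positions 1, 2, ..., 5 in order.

Gen 1 (s4^-1): strand 4 crosses under strand 5. Perm now: [1 2 3 5 4]
Gen 2 (s4): strand 5 crosses over strand 4. Perm now: [1 2 3 4 5]
Gen 3 (s1^-1): strand 1 crosses under strand 2. Perm now: [2 1 3 4 5]
Gen 4 (s2^-1): strand 1 crosses under strand 3. Perm now: [2 3 1 4 5]

Answer: 2 3 1 4 5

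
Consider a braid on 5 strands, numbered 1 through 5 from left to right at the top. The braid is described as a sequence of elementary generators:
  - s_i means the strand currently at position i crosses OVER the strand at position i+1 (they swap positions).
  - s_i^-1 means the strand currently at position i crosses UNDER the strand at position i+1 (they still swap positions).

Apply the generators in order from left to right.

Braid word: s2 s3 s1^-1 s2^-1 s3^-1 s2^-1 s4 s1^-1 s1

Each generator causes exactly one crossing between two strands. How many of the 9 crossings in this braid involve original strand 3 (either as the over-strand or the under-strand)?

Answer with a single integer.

Gen 1: crossing 2x3. Involves strand 3? yes. Count so far: 1
Gen 2: crossing 2x4. Involves strand 3? no. Count so far: 1
Gen 3: crossing 1x3. Involves strand 3? yes. Count so far: 2
Gen 4: crossing 1x4. Involves strand 3? no. Count so far: 2
Gen 5: crossing 1x2. Involves strand 3? no. Count so far: 2
Gen 6: crossing 4x2. Involves strand 3? no. Count so far: 2
Gen 7: crossing 1x5. Involves strand 3? no. Count so far: 2
Gen 8: crossing 3x2. Involves strand 3? yes. Count so far: 3
Gen 9: crossing 2x3. Involves strand 3? yes. Count so far: 4

Answer: 4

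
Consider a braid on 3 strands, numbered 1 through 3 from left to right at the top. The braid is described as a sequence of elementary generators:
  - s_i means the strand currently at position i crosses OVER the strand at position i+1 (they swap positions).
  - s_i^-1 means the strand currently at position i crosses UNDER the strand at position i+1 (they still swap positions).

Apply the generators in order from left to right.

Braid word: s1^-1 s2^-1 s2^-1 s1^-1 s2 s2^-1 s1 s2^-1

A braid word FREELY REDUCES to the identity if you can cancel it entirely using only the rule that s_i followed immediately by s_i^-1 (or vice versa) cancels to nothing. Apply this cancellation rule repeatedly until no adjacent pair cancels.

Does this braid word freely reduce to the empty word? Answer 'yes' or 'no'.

Gen 1 (s1^-1): push. Stack: [s1^-1]
Gen 2 (s2^-1): push. Stack: [s1^-1 s2^-1]
Gen 3 (s2^-1): push. Stack: [s1^-1 s2^-1 s2^-1]
Gen 4 (s1^-1): push. Stack: [s1^-1 s2^-1 s2^-1 s1^-1]
Gen 5 (s2): push. Stack: [s1^-1 s2^-1 s2^-1 s1^-1 s2]
Gen 6 (s2^-1): cancels prior s2. Stack: [s1^-1 s2^-1 s2^-1 s1^-1]
Gen 7 (s1): cancels prior s1^-1. Stack: [s1^-1 s2^-1 s2^-1]
Gen 8 (s2^-1): push. Stack: [s1^-1 s2^-1 s2^-1 s2^-1]
Reduced word: s1^-1 s2^-1 s2^-1 s2^-1

Answer: no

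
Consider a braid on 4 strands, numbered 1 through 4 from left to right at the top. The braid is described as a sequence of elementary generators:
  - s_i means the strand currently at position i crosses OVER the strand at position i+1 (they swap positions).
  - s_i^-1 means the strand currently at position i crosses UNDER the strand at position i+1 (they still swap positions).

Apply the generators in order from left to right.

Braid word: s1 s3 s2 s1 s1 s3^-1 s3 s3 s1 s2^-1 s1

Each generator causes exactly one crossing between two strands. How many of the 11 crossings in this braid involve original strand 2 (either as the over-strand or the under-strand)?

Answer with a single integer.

Answer: 5

Derivation:
Gen 1: crossing 1x2. Involves strand 2? yes. Count so far: 1
Gen 2: crossing 3x4. Involves strand 2? no. Count so far: 1
Gen 3: crossing 1x4. Involves strand 2? no. Count so far: 1
Gen 4: crossing 2x4. Involves strand 2? yes. Count so far: 2
Gen 5: crossing 4x2. Involves strand 2? yes. Count so far: 3
Gen 6: crossing 1x3. Involves strand 2? no. Count so far: 3
Gen 7: crossing 3x1. Involves strand 2? no. Count so far: 3
Gen 8: crossing 1x3. Involves strand 2? no. Count so far: 3
Gen 9: crossing 2x4. Involves strand 2? yes. Count so far: 4
Gen 10: crossing 2x3. Involves strand 2? yes. Count so far: 5
Gen 11: crossing 4x3. Involves strand 2? no. Count so far: 5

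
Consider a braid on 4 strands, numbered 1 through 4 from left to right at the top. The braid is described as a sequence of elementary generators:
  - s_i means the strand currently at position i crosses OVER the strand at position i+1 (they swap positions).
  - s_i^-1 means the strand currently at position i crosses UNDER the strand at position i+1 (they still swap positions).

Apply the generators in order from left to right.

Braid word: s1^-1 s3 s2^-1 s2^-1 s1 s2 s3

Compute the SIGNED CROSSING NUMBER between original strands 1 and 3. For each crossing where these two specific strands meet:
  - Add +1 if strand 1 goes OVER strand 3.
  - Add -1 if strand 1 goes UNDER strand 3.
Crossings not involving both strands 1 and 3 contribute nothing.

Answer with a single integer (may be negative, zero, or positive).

Answer: 0

Derivation:
Gen 1: crossing 1x2. Both 1&3? no. Sum: 0
Gen 2: crossing 3x4. Both 1&3? no. Sum: 0
Gen 3: crossing 1x4. Both 1&3? no. Sum: 0
Gen 4: crossing 4x1. Both 1&3? no. Sum: 0
Gen 5: crossing 2x1. Both 1&3? no. Sum: 0
Gen 6: crossing 2x4. Both 1&3? no. Sum: 0
Gen 7: crossing 2x3. Both 1&3? no. Sum: 0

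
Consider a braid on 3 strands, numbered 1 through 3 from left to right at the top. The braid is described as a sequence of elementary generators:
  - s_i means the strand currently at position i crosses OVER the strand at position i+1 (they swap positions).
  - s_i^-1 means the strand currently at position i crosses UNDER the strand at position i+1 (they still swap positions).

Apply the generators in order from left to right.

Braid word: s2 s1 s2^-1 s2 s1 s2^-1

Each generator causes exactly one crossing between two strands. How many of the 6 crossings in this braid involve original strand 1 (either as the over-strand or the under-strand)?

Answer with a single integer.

Gen 1: crossing 2x3. Involves strand 1? no. Count so far: 0
Gen 2: crossing 1x3. Involves strand 1? yes. Count so far: 1
Gen 3: crossing 1x2. Involves strand 1? yes. Count so far: 2
Gen 4: crossing 2x1. Involves strand 1? yes. Count so far: 3
Gen 5: crossing 3x1. Involves strand 1? yes. Count so far: 4
Gen 6: crossing 3x2. Involves strand 1? no. Count so far: 4

Answer: 4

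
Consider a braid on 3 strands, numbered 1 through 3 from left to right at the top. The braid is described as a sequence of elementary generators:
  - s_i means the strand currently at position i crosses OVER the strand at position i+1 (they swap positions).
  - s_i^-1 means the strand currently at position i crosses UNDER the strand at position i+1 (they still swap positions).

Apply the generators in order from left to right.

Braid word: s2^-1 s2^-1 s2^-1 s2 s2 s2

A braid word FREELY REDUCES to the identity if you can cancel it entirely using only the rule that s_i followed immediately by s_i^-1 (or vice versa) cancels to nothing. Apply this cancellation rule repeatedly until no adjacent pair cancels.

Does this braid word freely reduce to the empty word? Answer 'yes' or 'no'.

Gen 1 (s2^-1): push. Stack: [s2^-1]
Gen 2 (s2^-1): push. Stack: [s2^-1 s2^-1]
Gen 3 (s2^-1): push. Stack: [s2^-1 s2^-1 s2^-1]
Gen 4 (s2): cancels prior s2^-1. Stack: [s2^-1 s2^-1]
Gen 5 (s2): cancels prior s2^-1. Stack: [s2^-1]
Gen 6 (s2): cancels prior s2^-1. Stack: []
Reduced word: (empty)

Answer: yes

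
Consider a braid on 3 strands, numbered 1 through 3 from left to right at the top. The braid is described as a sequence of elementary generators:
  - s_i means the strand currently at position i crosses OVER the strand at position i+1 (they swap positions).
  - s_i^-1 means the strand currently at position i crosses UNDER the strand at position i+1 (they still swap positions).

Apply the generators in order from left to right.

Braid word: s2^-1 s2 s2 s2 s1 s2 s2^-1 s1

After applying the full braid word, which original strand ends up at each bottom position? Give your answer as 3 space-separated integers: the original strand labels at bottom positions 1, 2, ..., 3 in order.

Answer: 1 2 3

Derivation:
Gen 1 (s2^-1): strand 2 crosses under strand 3. Perm now: [1 3 2]
Gen 2 (s2): strand 3 crosses over strand 2. Perm now: [1 2 3]
Gen 3 (s2): strand 2 crosses over strand 3. Perm now: [1 3 2]
Gen 4 (s2): strand 3 crosses over strand 2. Perm now: [1 2 3]
Gen 5 (s1): strand 1 crosses over strand 2. Perm now: [2 1 3]
Gen 6 (s2): strand 1 crosses over strand 3. Perm now: [2 3 1]
Gen 7 (s2^-1): strand 3 crosses under strand 1. Perm now: [2 1 3]
Gen 8 (s1): strand 2 crosses over strand 1. Perm now: [1 2 3]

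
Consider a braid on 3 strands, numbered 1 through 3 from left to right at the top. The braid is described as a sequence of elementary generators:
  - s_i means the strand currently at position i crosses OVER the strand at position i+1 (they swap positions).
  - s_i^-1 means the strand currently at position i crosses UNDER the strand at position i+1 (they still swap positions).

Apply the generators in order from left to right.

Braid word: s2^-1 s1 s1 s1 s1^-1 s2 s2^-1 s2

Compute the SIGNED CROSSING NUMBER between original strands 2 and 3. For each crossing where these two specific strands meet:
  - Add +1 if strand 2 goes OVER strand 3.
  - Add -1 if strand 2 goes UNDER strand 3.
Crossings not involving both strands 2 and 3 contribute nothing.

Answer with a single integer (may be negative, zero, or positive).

Gen 1: 2 under 3. Both 2&3? yes. Contrib: -1. Sum: -1
Gen 2: crossing 1x3. Both 2&3? no. Sum: -1
Gen 3: crossing 3x1. Both 2&3? no. Sum: -1
Gen 4: crossing 1x3. Both 2&3? no. Sum: -1
Gen 5: crossing 3x1. Both 2&3? no. Sum: -1
Gen 6: 3 over 2. Both 2&3? yes. Contrib: -1. Sum: -2
Gen 7: 2 under 3. Both 2&3? yes. Contrib: -1. Sum: -3
Gen 8: 3 over 2. Both 2&3? yes. Contrib: -1. Sum: -4

Answer: -4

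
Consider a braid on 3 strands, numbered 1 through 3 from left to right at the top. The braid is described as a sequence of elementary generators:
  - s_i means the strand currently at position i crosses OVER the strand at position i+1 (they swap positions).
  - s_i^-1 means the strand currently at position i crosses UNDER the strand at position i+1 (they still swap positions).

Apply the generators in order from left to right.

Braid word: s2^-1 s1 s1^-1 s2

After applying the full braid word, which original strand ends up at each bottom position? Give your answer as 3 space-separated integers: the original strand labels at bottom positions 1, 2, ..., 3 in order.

Answer: 1 2 3

Derivation:
Gen 1 (s2^-1): strand 2 crosses under strand 3. Perm now: [1 3 2]
Gen 2 (s1): strand 1 crosses over strand 3. Perm now: [3 1 2]
Gen 3 (s1^-1): strand 3 crosses under strand 1. Perm now: [1 3 2]
Gen 4 (s2): strand 3 crosses over strand 2. Perm now: [1 2 3]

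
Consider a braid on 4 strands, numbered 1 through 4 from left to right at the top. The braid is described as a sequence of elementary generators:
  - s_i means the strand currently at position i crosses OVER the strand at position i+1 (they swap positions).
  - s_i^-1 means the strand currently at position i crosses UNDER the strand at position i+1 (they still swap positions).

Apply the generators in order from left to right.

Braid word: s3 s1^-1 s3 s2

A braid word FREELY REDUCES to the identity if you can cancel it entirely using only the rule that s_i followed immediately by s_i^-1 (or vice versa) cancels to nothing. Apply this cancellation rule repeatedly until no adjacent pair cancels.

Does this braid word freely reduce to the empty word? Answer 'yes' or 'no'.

Answer: no

Derivation:
Gen 1 (s3): push. Stack: [s3]
Gen 2 (s1^-1): push. Stack: [s3 s1^-1]
Gen 3 (s3): push. Stack: [s3 s1^-1 s3]
Gen 4 (s2): push. Stack: [s3 s1^-1 s3 s2]
Reduced word: s3 s1^-1 s3 s2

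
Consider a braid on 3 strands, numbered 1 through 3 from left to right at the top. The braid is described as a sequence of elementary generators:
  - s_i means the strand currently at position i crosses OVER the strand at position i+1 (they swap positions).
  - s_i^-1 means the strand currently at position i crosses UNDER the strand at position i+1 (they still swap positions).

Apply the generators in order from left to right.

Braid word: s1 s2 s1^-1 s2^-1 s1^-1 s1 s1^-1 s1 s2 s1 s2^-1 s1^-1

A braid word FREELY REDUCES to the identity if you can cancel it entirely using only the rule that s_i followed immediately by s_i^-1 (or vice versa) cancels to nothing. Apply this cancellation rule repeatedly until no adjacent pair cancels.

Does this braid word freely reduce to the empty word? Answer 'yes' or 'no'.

Gen 1 (s1): push. Stack: [s1]
Gen 2 (s2): push. Stack: [s1 s2]
Gen 3 (s1^-1): push. Stack: [s1 s2 s1^-1]
Gen 4 (s2^-1): push. Stack: [s1 s2 s1^-1 s2^-1]
Gen 5 (s1^-1): push. Stack: [s1 s2 s1^-1 s2^-1 s1^-1]
Gen 6 (s1): cancels prior s1^-1. Stack: [s1 s2 s1^-1 s2^-1]
Gen 7 (s1^-1): push. Stack: [s1 s2 s1^-1 s2^-1 s1^-1]
Gen 8 (s1): cancels prior s1^-1. Stack: [s1 s2 s1^-1 s2^-1]
Gen 9 (s2): cancels prior s2^-1. Stack: [s1 s2 s1^-1]
Gen 10 (s1): cancels prior s1^-1. Stack: [s1 s2]
Gen 11 (s2^-1): cancels prior s2. Stack: [s1]
Gen 12 (s1^-1): cancels prior s1. Stack: []
Reduced word: (empty)

Answer: yes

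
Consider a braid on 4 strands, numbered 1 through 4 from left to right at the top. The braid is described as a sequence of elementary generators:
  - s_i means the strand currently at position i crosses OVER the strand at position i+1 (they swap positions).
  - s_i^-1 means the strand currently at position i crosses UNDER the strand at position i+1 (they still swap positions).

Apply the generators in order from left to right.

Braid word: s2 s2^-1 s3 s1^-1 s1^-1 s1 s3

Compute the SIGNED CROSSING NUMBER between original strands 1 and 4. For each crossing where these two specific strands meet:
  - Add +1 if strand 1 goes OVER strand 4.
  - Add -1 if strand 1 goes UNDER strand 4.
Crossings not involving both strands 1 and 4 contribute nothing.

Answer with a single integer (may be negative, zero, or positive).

Gen 1: crossing 2x3. Both 1&4? no. Sum: 0
Gen 2: crossing 3x2. Both 1&4? no. Sum: 0
Gen 3: crossing 3x4. Both 1&4? no. Sum: 0
Gen 4: crossing 1x2. Both 1&4? no. Sum: 0
Gen 5: crossing 2x1. Both 1&4? no. Sum: 0
Gen 6: crossing 1x2. Both 1&4? no. Sum: 0
Gen 7: crossing 4x3. Both 1&4? no. Sum: 0

Answer: 0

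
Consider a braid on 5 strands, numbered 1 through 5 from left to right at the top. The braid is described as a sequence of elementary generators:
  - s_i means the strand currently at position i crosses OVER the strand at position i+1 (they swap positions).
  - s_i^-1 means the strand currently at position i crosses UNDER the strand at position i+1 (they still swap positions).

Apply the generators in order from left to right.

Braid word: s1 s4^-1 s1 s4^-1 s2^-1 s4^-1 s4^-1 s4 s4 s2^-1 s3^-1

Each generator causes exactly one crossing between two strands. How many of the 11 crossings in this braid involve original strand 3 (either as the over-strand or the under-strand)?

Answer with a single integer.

Answer: 3

Derivation:
Gen 1: crossing 1x2. Involves strand 3? no. Count so far: 0
Gen 2: crossing 4x5. Involves strand 3? no. Count so far: 0
Gen 3: crossing 2x1. Involves strand 3? no. Count so far: 0
Gen 4: crossing 5x4. Involves strand 3? no. Count so far: 0
Gen 5: crossing 2x3. Involves strand 3? yes. Count so far: 1
Gen 6: crossing 4x5. Involves strand 3? no. Count so far: 1
Gen 7: crossing 5x4. Involves strand 3? no. Count so far: 1
Gen 8: crossing 4x5. Involves strand 3? no. Count so far: 1
Gen 9: crossing 5x4. Involves strand 3? no. Count so far: 1
Gen 10: crossing 3x2. Involves strand 3? yes. Count so far: 2
Gen 11: crossing 3x4. Involves strand 3? yes. Count so far: 3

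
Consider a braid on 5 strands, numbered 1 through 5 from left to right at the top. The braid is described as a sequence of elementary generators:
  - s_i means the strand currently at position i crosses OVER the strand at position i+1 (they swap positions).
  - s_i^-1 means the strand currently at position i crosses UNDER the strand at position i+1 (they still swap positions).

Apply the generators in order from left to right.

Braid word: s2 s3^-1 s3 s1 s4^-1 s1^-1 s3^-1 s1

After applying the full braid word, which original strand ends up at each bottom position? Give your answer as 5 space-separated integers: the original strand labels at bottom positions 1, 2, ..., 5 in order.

Gen 1 (s2): strand 2 crosses over strand 3. Perm now: [1 3 2 4 5]
Gen 2 (s3^-1): strand 2 crosses under strand 4. Perm now: [1 3 4 2 5]
Gen 3 (s3): strand 4 crosses over strand 2. Perm now: [1 3 2 4 5]
Gen 4 (s1): strand 1 crosses over strand 3. Perm now: [3 1 2 4 5]
Gen 5 (s4^-1): strand 4 crosses under strand 5. Perm now: [3 1 2 5 4]
Gen 6 (s1^-1): strand 3 crosses under strand 1. Perm now: [1 3 2 5 4]
Gen 7 (s3^-1): strand 2 crosses under strand 5. Perm now: [1 3 5 2 4]
Gen 8 (s1): strand 1 crosses over strand 3. Perm now: [3 1 5 2 4]

Answer: 3 1 5 2 4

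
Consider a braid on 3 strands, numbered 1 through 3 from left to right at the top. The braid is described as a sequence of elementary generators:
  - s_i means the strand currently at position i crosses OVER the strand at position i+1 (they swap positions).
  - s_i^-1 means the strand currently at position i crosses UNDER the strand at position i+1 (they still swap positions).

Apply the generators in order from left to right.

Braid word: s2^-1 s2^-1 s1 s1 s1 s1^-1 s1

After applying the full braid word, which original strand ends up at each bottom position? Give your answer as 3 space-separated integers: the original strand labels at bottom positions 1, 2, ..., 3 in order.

Answer: 2 1 3

Derivation:
Gen 1 (s2^-1): strand 2 crosses under strand 3. Perm now: [1 3 2]
Gen 2 (s2^-1): strand 3 crosses under strand 2. Perm now: [1 2 3]
Gen 3 (s1): strand 1 crosses over strand 2. Perm now: [2 1 3]
Gen 4 (s1): strand 2 crosses over strand 1. Perm now: [1 2 3]
Gen 5 (s1): strand 1 crosses over strand 2. Perm now: [2 1 3]
Gen 6 (s1^-1): strand 2 crosses under strand 1. Perm now: [1 2 3]
Gen 7 (s1): strand 1 crosses over strand 2. Perm now: [2 1 3]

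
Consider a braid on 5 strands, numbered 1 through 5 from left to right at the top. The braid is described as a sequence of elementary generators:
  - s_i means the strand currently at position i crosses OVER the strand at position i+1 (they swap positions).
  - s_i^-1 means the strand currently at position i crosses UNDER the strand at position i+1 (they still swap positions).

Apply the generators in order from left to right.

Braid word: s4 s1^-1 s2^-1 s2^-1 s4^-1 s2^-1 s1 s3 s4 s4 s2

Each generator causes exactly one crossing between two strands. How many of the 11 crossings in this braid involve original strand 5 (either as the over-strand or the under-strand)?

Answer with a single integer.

Gen 1: crossing 4x5. Involves strand 5? yes. Count so far: 1
Gen 2: crossing 1x2. Involves strand 5? no. Count so far: 1
Gen 3: crossing 1x3. Involves strand 5? no. Count so far: 1
Gen 4: crossing 3x1. Involves strand 5? no. Count so far: 1
Gen 5: crossing 5x4. Involves strand 5? yes. Count so far: 2
Gen 6: crossing 1x3. Involves strand 5? no. Count so far: 2
Gen 7: crossing 2x3. Involves strand 5? no. Count so far: 2
Gen 8: crossing 1x4. Involves strand 5? no. Count so far: 2
Gen 9: crossing 1x5. Involves strand 5? yes. Count so far: 3
Gen 10: crossing 5x1. Involves strand 5? yes. Count so far: 4
Gen 11: crossing 2x4. Involves strand 5? no. Count so far: 4

Answer: 4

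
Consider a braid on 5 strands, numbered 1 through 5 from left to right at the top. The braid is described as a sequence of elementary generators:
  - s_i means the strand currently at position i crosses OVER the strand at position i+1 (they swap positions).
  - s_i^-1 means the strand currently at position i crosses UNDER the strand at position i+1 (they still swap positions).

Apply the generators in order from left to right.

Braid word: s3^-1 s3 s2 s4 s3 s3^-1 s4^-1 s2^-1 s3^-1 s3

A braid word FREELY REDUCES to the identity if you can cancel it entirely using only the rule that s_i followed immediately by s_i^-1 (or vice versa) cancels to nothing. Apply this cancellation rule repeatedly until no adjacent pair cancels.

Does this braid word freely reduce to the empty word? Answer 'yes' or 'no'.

Gen 1 (s3^-1): push. Stack: [s3^-1]
Gen 2 (s3): cancels prior s3^-1. Stack: []
Gen 3 (s2): push. Stack: [s2]
Gen 4 (s4): push. Stack: [s2 s4]
Gen 5 (s3): push. Stack: [s2 s4 s3]
Gen 6 (s3^-1): cancels prior s3. Stack: [s2 s4]
Gen 7 (s4^-1): cancels prior s4. Stack: [s2]
Gen 8 (s2^-1): cancels prior s2. Stack: []
Gen 9 (s3^-1): push. Stack: [s3^-1]
Gen 10 (s3): cancels prior s3^-1. Stack: []
Reduced word: (empty)

Answer: yes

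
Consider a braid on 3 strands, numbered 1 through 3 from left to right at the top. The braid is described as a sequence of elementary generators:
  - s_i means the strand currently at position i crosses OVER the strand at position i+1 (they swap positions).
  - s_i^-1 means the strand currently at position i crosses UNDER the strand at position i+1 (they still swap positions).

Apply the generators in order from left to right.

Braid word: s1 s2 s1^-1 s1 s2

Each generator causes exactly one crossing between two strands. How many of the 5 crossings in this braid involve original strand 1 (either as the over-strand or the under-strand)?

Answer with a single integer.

Answer: 3

Derivation:
Gen 1: crossing 1x2. Involves strand 1? yes. Count so far: 1
Gen 2: crossing 1x3. Involves strand 1? yes. Count so far: 2
Gen 3: crossing 2x3. Involves strand 1? no. Count so far: 2
Gen 4: crossing 3x2. Involves strand 1? no. Count so far: 2
Gen 5: crossing 3x1. Involves strand 1? yes. Count so far: 3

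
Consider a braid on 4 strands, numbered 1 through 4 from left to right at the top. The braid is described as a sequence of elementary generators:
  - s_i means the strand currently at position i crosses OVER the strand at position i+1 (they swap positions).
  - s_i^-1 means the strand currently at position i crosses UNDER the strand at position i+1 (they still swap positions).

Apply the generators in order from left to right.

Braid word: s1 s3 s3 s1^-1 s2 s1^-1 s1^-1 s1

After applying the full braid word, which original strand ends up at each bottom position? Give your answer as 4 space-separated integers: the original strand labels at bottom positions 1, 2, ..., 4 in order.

Gen 1 (s1): strand 1 crosses over strand 2. Perm now: [2 1 3 4]
Gen 2 (s3): strand 3 crosses over strand 4. Perm now: [2 1 4 3]
Gen 3 (s3): strand 4 crosses over strand 3. Perm now: [2 1 3 4]
Gen 4 (s1^-1): strand 2 crosses under strand 1. Perm now: [1 2 3 4]
Gen 5 (s2): strand 2 crosses over strand 3. Perm now: [1 3 2 4]
Gen 6 (s1^-1): strand 1 crosses under strand 3. Perm now: [3 1 2 4]
Gen 7 (s1^-1): strand 3 crosses under strand 1. Perm now: [1 3 2 4]
Gen 8 (s1): strand 1 crosses over strand 3. Perm now: [3 1 2 4]

Answer: 3 1 2 4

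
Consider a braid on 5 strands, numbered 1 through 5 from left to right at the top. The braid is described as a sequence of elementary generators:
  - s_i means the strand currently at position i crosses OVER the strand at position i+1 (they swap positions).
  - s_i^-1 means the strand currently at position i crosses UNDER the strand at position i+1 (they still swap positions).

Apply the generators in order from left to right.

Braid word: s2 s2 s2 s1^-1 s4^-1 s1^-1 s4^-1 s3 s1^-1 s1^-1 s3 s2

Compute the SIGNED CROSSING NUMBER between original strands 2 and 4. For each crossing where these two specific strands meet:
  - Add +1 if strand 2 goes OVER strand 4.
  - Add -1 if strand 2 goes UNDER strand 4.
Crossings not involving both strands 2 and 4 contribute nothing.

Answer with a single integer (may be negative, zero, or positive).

Answer: 0

Derivation:
Gen 1: crossing 2x3. Both 2&4? no. Sum: 0
Gen 2: crossing 3x2. Both 2&4? no. Sum: 0
Gen 3: crossing 2x3. Both 2&4? no. Sum: 0
Gen 4: crossing 1x3. Both 2&4? no. Sum: 0
Gen 5: crossing 4x5. Both 2&4? no. Sum: 0
Gen 6: crossing 3x1. Both 2&4? no. Sum: 0
Gen 7: crossing 5x4. Both 2&4? no. Sum: 0
Gen 8: 2 over 4. Both 2&4? yes. Contrib: +1. Sum: 1
Gen 9: crossing 1x3. Both 2&4? no. Sum: 1
Gen 10: crossing 3x1. Both 2&4? no. Sum: 1
Gen 11: 4 over 2. Both 2&4? yes. Contrib: -1. Sum: 0
Gen 12: crossing 3x2. Both 2&4? no. Sum: 0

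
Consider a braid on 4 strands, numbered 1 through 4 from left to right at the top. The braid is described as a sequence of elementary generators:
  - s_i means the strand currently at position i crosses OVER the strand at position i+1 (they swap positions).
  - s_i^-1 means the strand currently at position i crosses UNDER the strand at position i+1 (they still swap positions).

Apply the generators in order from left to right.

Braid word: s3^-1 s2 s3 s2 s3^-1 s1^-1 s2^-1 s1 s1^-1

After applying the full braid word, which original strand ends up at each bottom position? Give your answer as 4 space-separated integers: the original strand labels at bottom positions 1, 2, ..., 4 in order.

Gen 1 (s3^-1): strand 3 crosses under strand 4. Perm now: [1 2 4 3]
Gen 2 (s2): strand 2 crosses over strand 4. Perm now: [1 4 2 3]
Gen 3 (s3): strand 2 crosses over strand 3. Perm now: [1 4 3 2]
Gen 4 (s2): strand 4 crosses over strand 3. Perm now: [1 3 4 2]
Gen 5 (s3^-1): strand 4 crosses under strand 2. Perm now: [1 3 2 4]
Gen 6 (s1^-1): strand 1 crosses under strand 3. Perm now: [3 1 2 4]
Gen 7 (s2^-1): strand 1 crosses under strand 2. Perm now: [3 2 1 4]
Gen 8 (s1): strand 3 crosses over strand 2. Perm now: [2 3 1 4]
Gen 9 (s1^-1): strand 2 crosses under strand 3. Perm now: [3 2 1 4]

Answer: 3 2 1 4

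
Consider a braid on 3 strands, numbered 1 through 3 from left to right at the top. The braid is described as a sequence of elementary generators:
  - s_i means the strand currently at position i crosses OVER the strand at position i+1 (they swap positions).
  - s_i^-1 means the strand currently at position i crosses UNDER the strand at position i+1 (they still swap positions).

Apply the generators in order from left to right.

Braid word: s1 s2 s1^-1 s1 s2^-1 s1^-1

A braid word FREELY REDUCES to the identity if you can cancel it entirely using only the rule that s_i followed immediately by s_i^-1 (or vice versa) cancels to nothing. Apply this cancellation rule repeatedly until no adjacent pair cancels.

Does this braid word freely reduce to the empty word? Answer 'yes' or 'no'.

Answer: yes

Derivation:
Gen 1 (s1): push. Stack: [s1]
Gen 2 (s2): push. Stack: [s1 s2]
Gen 3 (s1^-1): push. Stack: [s1 s2 s1^-1]
Gen 4 (s1): cancels prior s1^-1. Stack: [s1 s2]
Gen 5 (s2^-1): cancels prior s2. Stack: [s1]
Gen 6 (s1^-1): cancels prior s1. Stack: []
Reduced word: (empty)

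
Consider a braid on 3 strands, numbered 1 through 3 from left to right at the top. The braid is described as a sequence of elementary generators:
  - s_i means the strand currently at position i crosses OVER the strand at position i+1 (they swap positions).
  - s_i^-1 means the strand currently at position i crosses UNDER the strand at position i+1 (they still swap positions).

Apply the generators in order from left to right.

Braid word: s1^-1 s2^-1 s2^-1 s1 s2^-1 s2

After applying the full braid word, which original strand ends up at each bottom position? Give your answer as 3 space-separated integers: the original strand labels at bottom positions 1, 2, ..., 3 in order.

Gen 1 (s1^-1): strand 1 crosses under strand 2. Perm now: [2 1 3]
Gen 2 (s2^-1): strand 1 crosses under strand 3. Perm now: [2 3 1]
Gen 3 (s2^-1): strand 3 crosses under strand 1. Perm now: [2 1 3]
Gen 4 (s1): strand 2 crosses over strand 1. Perm now: [1 2 3]
Gen 5 (s2^-1): strand 2 crosses under strand 3. Perm now: [1 3 2]
Gen 6 (s2): strand 3 crosses over strand 2. Perm now: [1 2 3]

Answer: 1 2 3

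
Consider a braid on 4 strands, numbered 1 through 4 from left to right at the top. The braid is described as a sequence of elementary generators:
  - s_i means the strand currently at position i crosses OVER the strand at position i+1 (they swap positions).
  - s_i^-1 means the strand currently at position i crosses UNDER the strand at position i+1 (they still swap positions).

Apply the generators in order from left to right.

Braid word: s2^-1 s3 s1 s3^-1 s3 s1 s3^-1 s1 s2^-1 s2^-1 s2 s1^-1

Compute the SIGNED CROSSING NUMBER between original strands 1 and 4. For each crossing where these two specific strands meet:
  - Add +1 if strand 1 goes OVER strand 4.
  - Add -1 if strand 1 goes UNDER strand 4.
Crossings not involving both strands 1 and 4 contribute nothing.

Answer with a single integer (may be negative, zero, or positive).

Answer: 0

Derivation:
Gen 1: crossing 2x3. Both 1&4? no. Sum: 0
Gen 2: crossing 2x4. Both 1&4? no. Sum: 0
Gen 3: crossing 1x3. Both 1&4? no. Sum: 0
Gen 4: crossing 4x2. Both 1&4? no. Sum: 0
Gen 5: crossing 2x4. Both 1&4? no. Sum: 0
Gen 6: crossing 3x1. Both 1&4? no. Sum: 0
Gen 7: crossing 4x2. Both 1&4? no. Sum: 0
Gen 8: crossing 1x3. Both 1&4? no. Sum: 0
Gen 9: crossing 1x2. Both 1&4? no. Sum: 0
Gen 10: crossing 2x1. Both 1&4? no. Sum: 0
Gen 11: crossing 1x2. Both 1&4? no. Sum: 0
Gen 12: crossing 3x2. Both 1&4? no. Sum: 0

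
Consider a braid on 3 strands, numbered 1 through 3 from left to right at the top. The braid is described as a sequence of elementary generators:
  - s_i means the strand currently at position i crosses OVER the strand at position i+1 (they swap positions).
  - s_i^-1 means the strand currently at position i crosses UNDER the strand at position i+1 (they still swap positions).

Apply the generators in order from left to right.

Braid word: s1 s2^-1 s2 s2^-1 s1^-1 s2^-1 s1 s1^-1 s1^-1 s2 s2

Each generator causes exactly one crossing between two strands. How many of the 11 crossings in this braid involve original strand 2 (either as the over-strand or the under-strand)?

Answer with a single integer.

Answer: 5

Derivation:
Gen 1: crossing 1x2. Involves strand 2? yes. Count so far: 1
Gen 2: crossing 1x3. Involves strand 2? no. Count so far: 1
Gen 3: crossing 3x1. Involves strand 2? no. Count so far: 1
Gen 4: crossing 1x3. Involves strand 2? no. Count so far: 1
Gen 5: crossing 2x3. Involves strand 2? yes. Count so far: 2
Gen 6: crossing 2x1. Involves strand 2? yes. Count so far: 3
Gen 7: crossing 3x1. Involves strand 2? no. Count so far: 3
Gen 8: crossing 1x3. Involves strand 2? no. Count so far: 3
Gen 9: crossing 3x1. Involves strand 2? no. Count so far: 3
Gen 10: crossing 3x2. Involves strand 2? yes. Count so far: 4
Gen 11: crossing 2x3. Involves strand 2? yes. Count so far: 5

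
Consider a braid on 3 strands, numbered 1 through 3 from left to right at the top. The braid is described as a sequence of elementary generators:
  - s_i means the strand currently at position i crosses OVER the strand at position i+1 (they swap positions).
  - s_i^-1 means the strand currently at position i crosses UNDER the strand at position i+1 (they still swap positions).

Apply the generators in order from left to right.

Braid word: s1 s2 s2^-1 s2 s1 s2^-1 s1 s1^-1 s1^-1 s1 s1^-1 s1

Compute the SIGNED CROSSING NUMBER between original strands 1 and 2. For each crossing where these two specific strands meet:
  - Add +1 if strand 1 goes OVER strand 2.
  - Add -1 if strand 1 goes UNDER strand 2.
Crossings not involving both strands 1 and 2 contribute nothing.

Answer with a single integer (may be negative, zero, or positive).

Gen 1: 1 over 2. Both 1&2? yes. Contrib: +1. Sum: 1
Gen 2: crossing 1x3. Both 1&2? no. Sum: 1
Gen 3: crossing 3x1. Both 1&2? no. Sum: 1
Gen 4: crossing 1x3. Both 1&2? no. Sum: 1
Gen 5: crossing 2x3. Both 1&2? no. Sum: 1
Gen 6: 2 under 1. Both 1&2? yes. Contrib: +1. Sum: 2
Gen 7: crossing 3x1. Both 1&2? no. Sum: 2
Gen 8: crossing 1x3. Both 1&2? no. Sum: 2
Gen 9: crossing 3x1. Both 1&2? no. Sum: 2
Gen 10: crossing 1x3. Both 1&2? no. Sum: 2
Gen 11: crossing 3x1. Both 1&2? no. Sum: 2
Gen 12: crossing 1x3. Both 1&2? no. Sum: 2

Answer: 2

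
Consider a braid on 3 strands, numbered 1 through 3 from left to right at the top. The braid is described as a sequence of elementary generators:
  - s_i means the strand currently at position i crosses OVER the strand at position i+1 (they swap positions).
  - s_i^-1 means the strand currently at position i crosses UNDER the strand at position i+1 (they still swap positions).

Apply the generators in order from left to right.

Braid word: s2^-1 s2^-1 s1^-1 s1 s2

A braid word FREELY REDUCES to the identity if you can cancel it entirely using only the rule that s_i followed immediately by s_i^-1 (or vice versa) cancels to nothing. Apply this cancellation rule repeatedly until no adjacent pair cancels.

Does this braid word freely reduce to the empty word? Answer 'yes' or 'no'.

Gen 1 (s2^-1): push. Stack: [s2^-1]
Gen 2 (s2^-1): push. Stack: [s2^-1 s2^-1]
Gen 3 (s1^-1): push. Stack: [s2^-1 s2^-1 s1^-1]
Gen 4 (s1): cancels prior s1^-1. Stack: [s2^-1 s2^-1]
Gen 5 (s2): cancels prior s2^-1. Stack: [s2^-1]
Reduced word: s2^-1

Answer: no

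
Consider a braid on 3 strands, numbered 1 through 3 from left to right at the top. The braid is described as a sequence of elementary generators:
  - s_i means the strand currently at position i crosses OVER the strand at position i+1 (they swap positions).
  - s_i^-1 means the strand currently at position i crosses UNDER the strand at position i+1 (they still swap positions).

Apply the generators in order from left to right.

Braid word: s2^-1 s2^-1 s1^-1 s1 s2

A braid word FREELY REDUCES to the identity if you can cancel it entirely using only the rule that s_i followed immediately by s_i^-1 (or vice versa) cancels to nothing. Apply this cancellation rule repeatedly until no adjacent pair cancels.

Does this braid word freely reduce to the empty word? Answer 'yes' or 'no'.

Gen 1 (s2^-1): push. Stack: [s2^-1]
Gen 2 (s2^-1): push. Stack: [s2^-1 s2^-1]
Gen 3 (s1^-1): push. Stack: [s2^-1 s2^-1 s1^-1]
Gen 4 (s1): cancels prior s1^-1. Stack: [s2^-1 s2^-1]
Gen 5 (s2): cancels prior s2^-1. Stack: [s2^-1]
Reduced word: s2^-1

Answer: no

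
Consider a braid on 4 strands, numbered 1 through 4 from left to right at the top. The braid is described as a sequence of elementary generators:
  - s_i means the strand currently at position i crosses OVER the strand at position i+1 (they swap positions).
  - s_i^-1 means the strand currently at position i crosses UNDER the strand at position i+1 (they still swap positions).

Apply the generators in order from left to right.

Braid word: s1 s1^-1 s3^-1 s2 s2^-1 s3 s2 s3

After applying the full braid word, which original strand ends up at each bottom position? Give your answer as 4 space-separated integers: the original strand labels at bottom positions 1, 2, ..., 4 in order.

Answer: 1 3 4 2

Derivation:
Gen 1 (s1): strand 1 crosses over strand 2. Perm now: [2 1 3 4]
Gen 2 (s1^-1): strand 2 crosses under strand 1. Perm now: [1 2 3 4]
Gen 3 (s3^-1): strand 3 crosses under strand 4. Perm now: [1 2 4 3]
Gen 4 (s2): strand 2 crosses over strand 4. Perm now: [1 4 2 3]
Gen 5 (s2^-1): strand 4 crosses under strand 2. Perm now: [1 2 4 3]
Gen 6 (s3): strand 4 crosses over strand 3. Perm now: [1 2 3 4]
Gen 7 (s2): strand 2 crosses over strand 3. Perm now: [1 3 2 4]
Gen 8 (s3): strand 2 crosses over strand 4. Perm now: [1 3 4 2]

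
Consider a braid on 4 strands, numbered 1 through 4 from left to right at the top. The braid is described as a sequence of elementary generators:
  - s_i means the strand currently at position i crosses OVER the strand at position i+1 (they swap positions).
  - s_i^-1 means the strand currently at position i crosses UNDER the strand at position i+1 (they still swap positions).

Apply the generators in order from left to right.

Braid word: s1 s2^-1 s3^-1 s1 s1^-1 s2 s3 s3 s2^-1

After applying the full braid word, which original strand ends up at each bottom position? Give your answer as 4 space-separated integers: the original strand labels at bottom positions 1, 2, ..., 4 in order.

Answer: 2 3 4 1

Derivation:
Gen 1 (s1): strand 1 crosses over strand 2. Perm now: [2 1 3 4]
Gen 2 (s2^-1): strand 1 crosses under strand 3. Perm now: [2 3 1 4]
Gen 3 (s3^-1): strand 1 crosses under strand 4. Perm now: [2 3 4 1]
Gen 4 (s1): strand 2 crosses over strand 3. Perm now: [3 2 4 1]
Gen 5 (s1^-1): strand 3 crosses under strand 2. Perm now: [2 3 4 1]
Gen 6 (s2): strand 3 crosses over strand 4. Perm now: [2 4 3 1]
Gen 7 (s3): strand 3 crosses over strand 1. Perm now: [2 4 1 3]
Gen 8 (s3): strand 1 crosses over strand 3. Perm now: [2 4 3 1]
Gen 9 (s2^-1): strand 4 crosses under strand 3. Perm now: [2 3 4 1]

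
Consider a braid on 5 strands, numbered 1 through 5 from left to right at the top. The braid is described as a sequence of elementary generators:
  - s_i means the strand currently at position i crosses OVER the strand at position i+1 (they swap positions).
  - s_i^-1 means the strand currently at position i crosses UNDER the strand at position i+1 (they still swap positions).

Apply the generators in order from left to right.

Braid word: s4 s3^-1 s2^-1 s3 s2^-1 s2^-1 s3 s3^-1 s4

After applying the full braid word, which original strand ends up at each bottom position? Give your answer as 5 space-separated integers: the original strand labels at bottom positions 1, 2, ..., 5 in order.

Answer: 1 5 3 4 2

Derivation:
Gen 1 (s4): strand 4 crosses over strand 5. Perm now: [1 2 3 5 4]
Gen 2 (s3^-1): strand 3 crosses under strand 5. Perm now: [1 2 5 3 4]
Gen 3 (s2^-1): strand 2 crosses under strand 5. Perm now: [1 5 2 3 4]
Gen 4 (s3): strand 2 crosses over strand 3. Perm now: [1 5 3 2 4]
Gen 5 (s2^-1): strand 5 crosses under strand 3. Perm now: [1 3 5 2 4]
Gen 6 (s2^-1): strand 3 crosses under strand 5. Perm now: [1 5 3 2 4]
Gen 7 (s3): strand 3 crosses over strand 2. Perm now: [1 5 2 3 4]
Gen 8 (s3^-1): strand 2 crosses under strand 3. Perm now: [1 5 3 2 4]
Gen 9 (s4): strand 2 crosses over strand 4. Perm now: [1 5 3 4 2]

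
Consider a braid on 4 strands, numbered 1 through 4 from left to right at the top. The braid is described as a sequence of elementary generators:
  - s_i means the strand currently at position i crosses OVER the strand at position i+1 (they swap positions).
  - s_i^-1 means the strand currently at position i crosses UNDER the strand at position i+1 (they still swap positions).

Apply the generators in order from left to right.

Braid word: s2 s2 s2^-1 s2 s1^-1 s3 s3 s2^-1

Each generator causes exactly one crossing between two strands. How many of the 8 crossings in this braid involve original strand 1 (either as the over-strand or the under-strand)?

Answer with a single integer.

Answer: 2

Derivation:
Gen 1: crossing 2x3. Involves strand 1? no. Count so far: 0
Gen 2: crossing 3x2. Involves strand 1? no. Count so far: 0
Gen 3: crossing 2x3. Involves strand 1? no. Count so far: 0
Gen 4: crossing 3x2. Involves strand 1? no. Count so far: 0
Gen 5: crossing 1x2. Involves strand 1? yes. Count so far: 1
Gen 6: crossing 3x4. Involves strand 1? no. Count so far: 1
Gen 7: crossing 4x3. Involves strand 1? no. Count so far: 1
Gen 8: crossing 1x3. Involves strand 1? yes. Count so far: 2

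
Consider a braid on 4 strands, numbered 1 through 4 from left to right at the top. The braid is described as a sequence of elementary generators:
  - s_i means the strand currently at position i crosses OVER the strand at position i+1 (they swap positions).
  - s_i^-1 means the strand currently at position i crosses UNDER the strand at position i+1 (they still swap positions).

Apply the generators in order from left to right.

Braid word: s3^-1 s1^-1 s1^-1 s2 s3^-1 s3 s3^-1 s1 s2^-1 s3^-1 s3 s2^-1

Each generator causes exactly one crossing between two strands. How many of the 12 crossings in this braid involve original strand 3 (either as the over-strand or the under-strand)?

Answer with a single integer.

Gen 1: crossing 3x4. Involves strand 3? yes. Count so far: 1
Gen 2: crossing 1x2. Involves strand 3? no. Count so far: 1
Gen 3: crossing 2x1. Involves strand 3? no. Count so far: 1
Gen 4: crossing 2x4. Involves strand 3? no. Count so far: 1
Gen 5: crossing 2x3. Involves strand 3? yes. Count so far: 2
Gen 6: crossing 3x2. Involves strand 3? yes. Count so far: 3
Gen 7: crossing 2x3. Involves strand 3? yes. Count so far: 4
Gen 8: crossing 1x4. Involves strand 3? no. Count so far: 4
Gen 9: crossing 1x3. Involves strand 3? yes. Count so far: 5
Gen 10: crossing 1x2. Involves strand 3? no. Count so far: 5
Gen 11: crossing 2x1. Involves strand 3? no. Count so far: 5
Gen 12: crossing 3x1. Involves strand 3? yes. Count so far: 6

Answer: 6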